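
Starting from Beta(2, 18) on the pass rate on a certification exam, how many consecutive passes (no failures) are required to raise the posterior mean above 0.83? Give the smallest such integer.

k = 86

After k passes and 0 failures the posterior is Beta(2+k, 18), with mean (2+k)/(2+18+k).
Set (2+k)/(20+k) > 0.83 and solve: k > (0.83·20 − 2)/(1 − 0.83) = 85.882.
The smallest integer exceeding 85.882 is 86.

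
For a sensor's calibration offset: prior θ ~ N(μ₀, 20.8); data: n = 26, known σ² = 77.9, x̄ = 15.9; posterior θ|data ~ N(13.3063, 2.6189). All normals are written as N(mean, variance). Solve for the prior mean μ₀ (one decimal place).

μ₀ = -4.7

The posterior mean is a precision-weighted average: μ_n = (τ₀μ₀ + τ_data·x̄)/(τ₀+τ_data), with τ₀=1/σ₀² and τ_data=n/σ².
Here τ₀ = 1/20.8 = 0.048077 and τ_data = 26/77.9 = 0.333761, so τ_n = 0.381838.
Rearranging for μ₀: μ₀ = (μ_n·τ_n − τ_data·x̄)/τ₀ = (13.3063·0.381838 − 0.333761·15.9) / 0.048077 = -0.225949/0.048077 ≈ -4.7.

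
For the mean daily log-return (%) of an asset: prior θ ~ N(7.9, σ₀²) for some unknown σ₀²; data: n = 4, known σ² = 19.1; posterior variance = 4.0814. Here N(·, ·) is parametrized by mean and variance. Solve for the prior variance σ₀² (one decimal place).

σ₀² = 28.1

Posterior precision equals prior precision plus data precision: 1/σ_n² = 1/σ₀² + n/σ².
So 1/σ₀² = 1/4.0814 − 4/19.1 = 0.245014 − 0.209424 = 0.035590.
Hence σ₀² = 1/0.035590 ≈ 28.1.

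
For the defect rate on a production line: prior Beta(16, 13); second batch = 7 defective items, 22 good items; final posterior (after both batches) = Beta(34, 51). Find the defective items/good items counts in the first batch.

Because Beta–binomial updating is additive in the counts, the combined data contributed (α_post−α_prior, β_post−β_prior) successes and failures.
Total across both batches: 34−16=18 defective items, 51−13=38 good items.
Subtract the second batch: 18−7=11 defective items and 38−22=16 good items.

11 defective items and 16 good items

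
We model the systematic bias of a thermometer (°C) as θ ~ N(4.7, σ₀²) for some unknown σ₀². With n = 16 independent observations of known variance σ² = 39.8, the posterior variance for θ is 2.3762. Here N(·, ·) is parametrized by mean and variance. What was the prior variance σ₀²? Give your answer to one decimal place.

Posterior precision equals prior precision plus data precision: 1/σ_n² = 1/σ₀² + n/σ².
So 1/σ₀² = 1/2.3762 − 16/39.8 = 0.420840 − 0.402010 = 0.018830.
Hence σ₀² = 1/0.018830 ≈ 53.1.

σ₀² = 53.1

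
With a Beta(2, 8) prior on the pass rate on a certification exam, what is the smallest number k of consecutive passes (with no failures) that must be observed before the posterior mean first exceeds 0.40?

After k passes and 0 failures the posterior is Beta(2+k, 8), with mean (2+k)/(2+8+k).
Set (2+k)/(10+k) > 0.40 and solve: k > (0.40·10 − 2)/(1 − 0.40) = 3.333.
The smallest integer exceeding 3.333 is 4.

k = 4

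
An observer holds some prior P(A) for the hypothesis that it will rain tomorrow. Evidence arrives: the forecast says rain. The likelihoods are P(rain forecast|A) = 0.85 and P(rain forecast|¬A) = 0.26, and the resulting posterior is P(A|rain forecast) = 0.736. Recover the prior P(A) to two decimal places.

In odds form, posterior odds = prior odds × likelihood ratio, so prior odds = posterior odds ÷ LR.
Posterior odds = 0.736/(1−0.736) = 2.7879. LR = 0.85/0.26 = 3.2692.
Prior odds = 2.7879/3.2692 = 0.8528, so P(A) = 0.8528/(1+0.8528) ≈ 0.46.

P(A) = 0.46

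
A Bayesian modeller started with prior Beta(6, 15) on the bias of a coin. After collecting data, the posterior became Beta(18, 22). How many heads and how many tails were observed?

12 heads and 7 tails

A Beta(α, β) prior with s successes and f failures in binomial data gives a Beta(α+s, β+f) posterior.
Match parameters: s=18−6=12, f=22−15=7.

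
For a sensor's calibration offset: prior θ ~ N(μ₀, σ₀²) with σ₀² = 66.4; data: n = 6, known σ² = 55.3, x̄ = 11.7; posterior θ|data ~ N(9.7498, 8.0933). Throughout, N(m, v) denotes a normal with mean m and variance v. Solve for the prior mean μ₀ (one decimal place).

The posterior mean is a precision-weighted average: μ_n = (τ₀μ₀ + τ_data·x̄)/(τ₀+τ_data), with τ₀=1/σ₀² and τ_data=n/σ².
Here τ₀ = 1/66.4 = 0.015060 and τ_data = 6/55.3 = 0.108499, so τ_n = 0.123559.
Rearranging for μ₀: μ₀ = (μ_n·τ_n − τ_data·x̄)/τ₀ = (9.7498·0.123559 − 0.108499·11.7) / 0.015060 = -0.064763/0.015060 ≈ -4.3.

μ₀ = -4.3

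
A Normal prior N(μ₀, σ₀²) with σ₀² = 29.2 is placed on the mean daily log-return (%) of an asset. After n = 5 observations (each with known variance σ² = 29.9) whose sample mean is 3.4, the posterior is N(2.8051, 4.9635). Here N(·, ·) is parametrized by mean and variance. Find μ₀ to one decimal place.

μ₀ = -0.1

The posterior mean is a precision-weighted average: μ_n = (τ₀μ₀ + τ_data·x̄)/(τ₀+τ_data), with τ₀=1/σ₀² and τ_data=n/σ².
Here τ₀ = 1/29.2 = 0.034247 and τ_data = 5/29.9 = 0.167224, so τ_n = 0.201471.
Rearranging for μ₀: μ₀ = (μ_n·τ_n − τ_data·x̄)/τ₀ = (2.8051·0.201471 − 0.167224·3.4) / 0.034247 = -0.003415/0.034247 ≈ -0.1.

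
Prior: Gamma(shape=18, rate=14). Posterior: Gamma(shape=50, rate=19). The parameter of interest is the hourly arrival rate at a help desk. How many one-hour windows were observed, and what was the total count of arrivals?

Gamma–Poisson conjugacy: posterior shape = α + Σxᵢ, posterior rate = β + n.
Matching: Σxᵢ = 50 − 18 = 32 and n = 19 − 14 = 5.

n = 5 one-hour windows with total 32 arrivals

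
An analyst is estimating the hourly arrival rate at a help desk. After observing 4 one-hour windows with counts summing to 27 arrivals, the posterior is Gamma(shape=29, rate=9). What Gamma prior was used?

A Gamma(α, β) prior (rate parametrization) on a Poisson rate with n observations summing to S gives posterior Gamma(α+S, β+n).
So α = 29 − 27 = 2 and β = 9 − 4 = 5.

Gamma(shape=2, rate=5)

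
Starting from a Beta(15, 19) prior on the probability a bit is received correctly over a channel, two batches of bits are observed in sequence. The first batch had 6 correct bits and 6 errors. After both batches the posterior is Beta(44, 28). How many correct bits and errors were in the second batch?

Sequential conjugate updates are equivalent to a single update on the pooled data, so total successes = posterior α − prior α and total failures = posterior β − prior β.
Total across both batches: 44−15=29 correct bits, 28−19=9 errors.
Subtract the first batch: 29−6=23 correct bits and 9−6=3 errors.

23 correct bits and 3 errors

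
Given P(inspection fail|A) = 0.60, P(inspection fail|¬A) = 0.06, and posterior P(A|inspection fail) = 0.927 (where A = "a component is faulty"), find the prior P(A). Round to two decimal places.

P(A) = 0.56

In odds form, posterior odds = prior odds × likelihood ratio, so prior odds = posterior odds ÷ LR.
Posterior odds = 0.927/(1−0.927) = 12.6986. LR = 0.60/0.06 = 10.0000.
Prior odds = 12.6986/10.0000 = 1.2699, so P(A) = 1.2699/(1+1.2699) ≈ 0.56.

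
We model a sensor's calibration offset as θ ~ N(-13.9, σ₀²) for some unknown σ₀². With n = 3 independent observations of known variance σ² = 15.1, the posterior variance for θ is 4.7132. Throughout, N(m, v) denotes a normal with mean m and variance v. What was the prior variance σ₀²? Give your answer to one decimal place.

σ₀² = 74.1

Posterior precision equals prior precision plus data precision: 1/σ_n² = 1/σ₀² + n/σ².
So 1/σ₀² = 1/4.7132 − 3/15.1 = 0.212170 − 0.198675 = 0.013495.
Hence σ₀² = 1/0.013495 ≈ 74.1.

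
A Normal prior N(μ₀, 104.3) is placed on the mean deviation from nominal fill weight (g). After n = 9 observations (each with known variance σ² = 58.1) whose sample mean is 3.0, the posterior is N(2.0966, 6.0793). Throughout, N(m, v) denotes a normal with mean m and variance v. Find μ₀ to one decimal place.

μ₀ = -12.5

The posterior mean is a precision-weighted average: μ_n = (τ₀μ₀ + τ_data·x̄)/(τ₀+τ_data), with τ₀=1/σ₀² and τ_data=n/σ².
Here τ₀ = 1/104.3 = 0.009588 and τ_data = 9/58.1 = 0.154905, so τ_n = 0.164493.
Rearranging for μ₀: μ₀ = (μ_n·τ_n − τ_data·x̄)/τ₀ = (2.0966·0.164493 − 0.154905·3.0) / 0.009588 = -0.119839/0.009588 ≈ -12.5.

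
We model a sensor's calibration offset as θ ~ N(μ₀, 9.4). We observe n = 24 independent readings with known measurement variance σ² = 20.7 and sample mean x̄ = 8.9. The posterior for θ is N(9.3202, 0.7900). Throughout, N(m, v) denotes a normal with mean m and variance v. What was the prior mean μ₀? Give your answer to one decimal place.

μ₀ = 13.9

With known observation variance, the Normal–Normal posterior has precision τ_n = τ₀ + n/σ² and mean μ_n = (τ₀μ₀ + (n/σ²)x̄)/τ_n.
Here τ₀ = 1/9.4 = 0.106383 and τ_data = 24/20.7 = 1.159420, so τ_n = 1.265803.
Rearranging for μ₀: μ₀ = (μ_n·τ_n − τ_data·x̄)/τ₀ = (9.3202·1.265803 − 1.159420·8.9) / 0.106383 = 1.478699/0.106383 ≈ 13.9.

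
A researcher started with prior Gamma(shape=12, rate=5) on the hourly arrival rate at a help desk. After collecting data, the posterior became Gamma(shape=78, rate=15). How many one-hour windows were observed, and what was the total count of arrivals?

n = 10 one-hour windows with total 66 arrivals

A Gamma(α, β) prior (rate parametrization) on a Poisson rate with n observations summing to S gives posterior Gamma(α+S, β+n).
Matching: Σxᵢ = 78 − 12 = 66 and n = 15 − 5 = 10.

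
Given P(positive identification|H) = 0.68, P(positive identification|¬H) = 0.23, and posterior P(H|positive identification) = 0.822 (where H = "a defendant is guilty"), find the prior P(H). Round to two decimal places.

In odds form, posterior odds = prior odds × likelihood ratio, so prior odds = posterior odds ÷ LR.
Posterior odds = 0.822/(1−0.822) = 4.6180. LR = 0.68/0.23 = 2.9565.
Prior odds = 4.6180/2.9565 = 1.5620, so P(H) = 1.5620/(1+1.5620) ≈ 0.61.

P(H) = 0.61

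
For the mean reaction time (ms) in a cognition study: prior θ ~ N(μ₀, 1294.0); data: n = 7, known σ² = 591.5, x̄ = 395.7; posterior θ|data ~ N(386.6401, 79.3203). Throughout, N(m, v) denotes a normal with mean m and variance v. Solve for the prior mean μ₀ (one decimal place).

μ₀ = 247.9

With known observation variance, the Normal–Normal posterior has precision τ_n = τ₀ + n/σ² and mean μ_n = (τ₀μ₀ + (n/σ²)x̄)/τ_n.
Here τ₀ = 1/1294.0 = 0.000773 and τ_data = 7/591.5 = 0.011834, so τ_n = 0.012607.
Rearranging for μ₀: μ₀ = (μ_n·τ_n − τ_data·x̄)/τ₀ = (386.6401·0.012607 − 0.011834·395.7) / 0.000773 = 0.191658/0.000773 ≈ 247.9.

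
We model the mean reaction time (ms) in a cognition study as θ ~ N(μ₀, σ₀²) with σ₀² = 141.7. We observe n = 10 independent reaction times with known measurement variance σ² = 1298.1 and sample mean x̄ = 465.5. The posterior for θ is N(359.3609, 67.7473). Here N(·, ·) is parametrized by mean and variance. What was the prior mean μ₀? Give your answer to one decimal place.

The posterior mean is a precision-weighted average: μ_n = (τ₀μ₀ + τ_data·x̄)/(τ₀+τ_data), with τ₀=1/σ₀² and τ_data=n/σ².
Here τ₀ = 1/141.7 = 0.007057 and τ_data = 10/1298.1 = 0.007704, so τ_n = 0.014761.
Rearranging for μ₀: μ₀ = (μ_n·τ_n − τ_data·x̄)/τ₀ = (359.3609·0.014761 − 0.007704·465.5) / 0.007057 = 1.718314/0.007057 ≈ 243.5.

μ₀ = 243.5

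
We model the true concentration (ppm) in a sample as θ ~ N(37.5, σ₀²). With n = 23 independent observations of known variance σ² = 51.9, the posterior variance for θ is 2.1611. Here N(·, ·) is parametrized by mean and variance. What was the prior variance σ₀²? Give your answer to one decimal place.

For the Normal–Normal model with known σ², precisions add: τ_n = τ₀ + n/σ².
So 1/σ₀² = 1/2.1611 − 23/51.9 = 0.462727 − 0.443160 = 0.019567.
Hence σ₀² = 1/0.019567 ≈ 51.1.

σ₀² = 51.1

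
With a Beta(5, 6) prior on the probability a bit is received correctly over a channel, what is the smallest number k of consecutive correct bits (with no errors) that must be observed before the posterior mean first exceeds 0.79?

k = 18

After k correct bits and 0 errors the posterior is Beta(5+k, 6), with mean (5+k)/(5+6+k).
Set (5+k)/(11+k) > 0.79 and solve: k > (0.79·11 − 5)/(1 − 0.79) = 17.571.
The smallest integer exceeding 17.571 is 18, and checking k=18: (23)/(29) = 0.7931 > 0.79.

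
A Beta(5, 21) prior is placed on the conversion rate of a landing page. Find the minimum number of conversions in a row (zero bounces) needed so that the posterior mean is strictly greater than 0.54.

After k conversions and 0 bounces the posterior is Beta(5+k, 21), with mean (5+k)/(5+21+k).
Set (5+k)/(26+k) > 0.54 and solve: k > (0.54·26 − 5)/(1 − 0.54) = 19.652.
The smallest integer exceeding 19.652 is 20.

k = 20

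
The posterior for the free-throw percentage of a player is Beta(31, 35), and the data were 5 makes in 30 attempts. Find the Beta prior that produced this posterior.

Beta(26, 10)

A Beta(α, β) prior with s successes and f failures in binomial data gives a Beta(α+s, β+f) posterior.
Subtract the data counts: 31−5=26, 35−25=10.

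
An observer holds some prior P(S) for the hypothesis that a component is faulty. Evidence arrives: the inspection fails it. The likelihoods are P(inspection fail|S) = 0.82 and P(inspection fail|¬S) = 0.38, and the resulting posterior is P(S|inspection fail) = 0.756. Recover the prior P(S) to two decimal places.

Bayes' rule in odds form gives O(S|E) = O(S)·[P(E|S)/P(E|¬S)], hence O(S) = O(S|E)/LR.
Posterior odds = 0.756/(1−0.756) = 3.0984. LR = 0.82/0.38 = 2.1579.
Prior odds = 3.0984/2.1579 = 1.4358, so P(S) = 1.4358/(1+1.4358) ≈ 0.59.

P(S) = 0.59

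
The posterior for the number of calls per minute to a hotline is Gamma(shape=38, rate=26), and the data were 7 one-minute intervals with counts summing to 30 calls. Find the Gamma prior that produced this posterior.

Gamma(shape=8, rate=19)

Gamma–Poisson conjugacy: posterior shape = α + Σxᵢ, posterior rate = β + n.
So α = 38 − 30 = 8 and β = 26 − 7 = 19.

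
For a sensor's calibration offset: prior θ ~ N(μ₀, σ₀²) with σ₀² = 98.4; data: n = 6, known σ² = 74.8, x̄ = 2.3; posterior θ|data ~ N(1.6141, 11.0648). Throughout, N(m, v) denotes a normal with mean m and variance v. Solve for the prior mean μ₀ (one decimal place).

The posterior mean is a precision-weighted average: μ_n = (τ₀μ₀ + τ_data·x̄)/(τ₀+τ_data), with τ₀=1/σ₀² and τ_data=n/σ².
Here τ₀ = 1/98.4 = 0.010163 and τ_data = 6/74.8 = 0.080214, so τ_n = 0.090377.
Rearranging for μ₀: μ₀ = (μ_n·τ_n − τ_data·x̄)/τ₀ = (1.6141·0.090377 − 0.080214·2.3) / 0.010163 = -0.038615/0.010163 ≈ -3.8.

μ₀ = -3.8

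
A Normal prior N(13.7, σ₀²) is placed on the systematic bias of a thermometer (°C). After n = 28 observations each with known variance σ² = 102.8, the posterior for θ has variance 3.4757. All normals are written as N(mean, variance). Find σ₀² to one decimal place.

σ₀² = 65.2

Posterior precision equals prior precision plus data precision: 1/σ_n² = 1/σ₀² + n/σ².
So 1/σ₀² = 1/3.4757 − 28/102.8 = 0.287712 − 0.272374 = 0.015338.
Hence σ₀² = 1/0.015338 ≈ 65.2.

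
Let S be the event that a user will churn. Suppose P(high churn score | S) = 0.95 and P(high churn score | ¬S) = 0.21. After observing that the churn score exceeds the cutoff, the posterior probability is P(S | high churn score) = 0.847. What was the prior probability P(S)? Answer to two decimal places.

P(S) = 0.55

Bayes' rule in odds form gives O(S|E) = O(S)·[P(E|S)/P(E|¬S)], hence O(S) = O(S|E)/LR.
Posterior odds = 0.847/(1−0.847) = 5.5359. LR = 0.95/0.21 = 4.5238.
Prior odds = 5.5359/4.5238 = 1.2237, so P(S) = 1.2237/(1+1.2237) ≈ 0.55.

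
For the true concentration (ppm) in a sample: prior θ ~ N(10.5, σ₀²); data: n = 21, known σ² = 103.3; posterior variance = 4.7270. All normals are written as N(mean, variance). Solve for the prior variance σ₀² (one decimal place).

σ₀² = 121.1

For the Normal–Normal model with known σ², precisions add: τ_n = τ₀ + n/σ².
So 1/σ₀² = 1/4.7270 − 21/103.3 = 0.211551 − 0.203291 = 0.008260.
Hence σ₀² = 1/0.008260 ≈ 121.1.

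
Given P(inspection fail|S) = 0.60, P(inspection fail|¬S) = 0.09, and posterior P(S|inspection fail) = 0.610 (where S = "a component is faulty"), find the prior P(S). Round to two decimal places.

P(S) = 0.19

In odds form, posterior odds = prior odds × likelihood ratio, so prior odds = posterior odds ÷ LR.
Posterior odds = 0.610/(1−0.610) = 1.5641. LR = 0.60/0.09 = 6.6667.
Prior odds = 1.5641/6.6667 = 0.2346, so P(S) = 0.2346/(1+0.2346) ≈ 0.19.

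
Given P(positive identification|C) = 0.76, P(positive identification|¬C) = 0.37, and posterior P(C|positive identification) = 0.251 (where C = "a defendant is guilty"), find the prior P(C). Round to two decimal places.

P(C) = 0.14

In odds form, posterior odds = prior odds × likelihood ratio, so prior odds = posterior odds ÷ LR.
Posterior odds = 0.251/(1−0.251) = 0.3351. LR = 0.76/0.37 = 2.0541.
Prior odds = 0.3351/2.0541 = 0.1631, so P(C) = 0.1631/(1+0.1631) ≈ 0.14.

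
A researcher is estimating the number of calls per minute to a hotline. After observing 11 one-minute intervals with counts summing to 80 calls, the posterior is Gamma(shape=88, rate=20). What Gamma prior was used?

Gamma–Poisson conjugacy: posterior shape = α + Σxᵢ, posterior rate = β + n.
So α = 88 − 80 = 8 and β = 20 − 11 = 9.

Gamma(shape=8, rate=9)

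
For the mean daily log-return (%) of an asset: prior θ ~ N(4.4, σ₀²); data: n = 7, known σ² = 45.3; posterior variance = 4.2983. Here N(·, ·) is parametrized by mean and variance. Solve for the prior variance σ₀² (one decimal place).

For the Normal–Normal model with known σ², precisions add: τ_n = τ₀ + n/σ².
So 1/σ₀² = 1/4.2983 − 7/45.3 = 0.232650 − 0.154525 = 0.078125.
Hence σ₀² = 1/0.078125 ≈ 12.8.

σ₀² = 12.8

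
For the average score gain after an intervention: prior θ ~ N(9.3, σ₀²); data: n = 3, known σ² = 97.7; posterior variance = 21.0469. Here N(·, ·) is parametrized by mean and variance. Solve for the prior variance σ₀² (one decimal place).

σ₀² = 59.5

For the Normal–Normal model with known σ², precisions add: τ_n = τ₀ + n/σ².
So 1/σ₀² = 1/21.0469 − 3/97.7 = 0.047513 − 0.030706 = 0.016807.
Hence σ₀² = 1/0.016807 ≈ 59.5.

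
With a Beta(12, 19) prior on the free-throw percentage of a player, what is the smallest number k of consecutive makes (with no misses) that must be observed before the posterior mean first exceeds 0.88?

k = 128

After k makes and 0 misses the posterior is Beta(12+k, 19), with mean (12+k)/(12+19+k).
Set (12+k)/(31+k) > 0.88 and solve: k > (0.88·31 − 12)/(1 − 0.88) = 127.333.
The smallest integer exceeding 127.333 is 128.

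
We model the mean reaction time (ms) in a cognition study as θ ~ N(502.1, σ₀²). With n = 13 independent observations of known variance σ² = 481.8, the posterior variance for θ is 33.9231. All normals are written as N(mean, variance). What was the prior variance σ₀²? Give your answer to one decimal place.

For the Normal–Normal model with known σ², precisions add: τ_n = τ₀ + n/σ².
So 1/σ₀² = 1/33.9231 − 13/481.8 = 0.029478 − 0.026982 = 0.002496.
Hence σ₀² = 1/0.002496 ≈ 400.6.

σ₀² = 400.6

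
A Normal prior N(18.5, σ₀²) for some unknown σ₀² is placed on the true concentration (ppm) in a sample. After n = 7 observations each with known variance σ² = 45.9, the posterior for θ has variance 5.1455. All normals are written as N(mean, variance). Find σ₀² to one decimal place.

For the Normal–Normal model with known σ², precisions add: τ_n = τ₀ + n/σ².
So 1/σ₀² = 1/5.1455 − 7/45.9 = 0.194345 − 0.152505 = 0.041840.
Hence σ₀² = 1/0.041840 ≈ 23.9.

σ₀² = 23.9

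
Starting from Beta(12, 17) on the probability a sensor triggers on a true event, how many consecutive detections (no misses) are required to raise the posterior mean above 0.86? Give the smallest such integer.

After k detections and 0 misses the posterior is Beta(12+k, 17), with mean (12+k)/(12+17+k).
Set (12+k)/(29+k) > 0.86 and solve: k > (0.86·29 − 12)/(1 − 0.86) = 92.429.
The smallest integer exceeding 92.429 is 93.

k = 93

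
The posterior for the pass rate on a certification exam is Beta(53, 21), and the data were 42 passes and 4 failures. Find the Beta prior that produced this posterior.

Beta(11, 17)

Beta is conjugate to the binomial likelihood: posterior = Beta(a+s, b+f).
Subtract the data counts: 53−42=11, 21−4=17.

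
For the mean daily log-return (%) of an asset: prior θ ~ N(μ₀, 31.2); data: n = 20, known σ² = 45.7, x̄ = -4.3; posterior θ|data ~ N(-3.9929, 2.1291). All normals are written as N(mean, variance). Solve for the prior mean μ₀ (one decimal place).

The posterior mean is a precision-weighted average: μ_n = (τ₀μ₀ + τ_data·x̄)/(τ₀+τ_data), with τ₀=1/σ₀² and τ_data=n/σ².
Here τ₀ = 1/31.2 = 0.032051 and τ_data = 20/45.7 = 0.437637, so τ_n = 0.469688.
Rearranging for μ₀: μ₀ = (μ_n·τ_n − τ_data·x̄)/τ₀ = (-3.9929·0.469688 − 0.437637·-4.3) / 0.032051 = 0.006422/0.032051 ≈ 0.2.

μ₀ = 0.2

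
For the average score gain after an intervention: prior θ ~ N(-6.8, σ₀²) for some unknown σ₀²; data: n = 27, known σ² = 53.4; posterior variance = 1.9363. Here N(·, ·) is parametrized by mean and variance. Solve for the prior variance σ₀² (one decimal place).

Posterior precision equals prior precision plus data precision: 1/σ_n² = 1/σ₀² + n/σ².
So 1/σ₀² = 1/1.9363 − 27/53.4 = 0.516449 − 0.505618 = 0.010831.
Hence σ₀² = 1/0.010831 ≈ 92.3.

σ₀² = 92.3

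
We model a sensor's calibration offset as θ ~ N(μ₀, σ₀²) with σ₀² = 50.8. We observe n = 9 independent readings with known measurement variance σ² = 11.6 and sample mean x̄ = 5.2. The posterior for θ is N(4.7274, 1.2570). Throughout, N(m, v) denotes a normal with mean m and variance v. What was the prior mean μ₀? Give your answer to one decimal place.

μ₀ = -13.9

The posterior mean is a precision-weighted average: μ_n = (τ₀μ₀ + τ_data·x̄)/(τ₀+τ_data), with τ₀=1/σ₀² and τ_data=n/σ².
Here τ₀ = 1/50.8 = 0.019685 and τ_data = 9/11.6 = 0.775862, so τ_n = 0.795547.
Rearranging for μ₀: μ₀ = (μ_n·τ_n − τ_data·x̄)/τ₀ = (4.7274·0.795547 − 0.775862·5.2) / 0.019685 = -0.273614/0.019685 ≈ -13.9.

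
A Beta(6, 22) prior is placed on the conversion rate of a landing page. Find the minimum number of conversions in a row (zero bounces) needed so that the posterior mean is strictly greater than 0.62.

After k conversions and 0 bounces the posterior is Beta(6+k, 22), with mean (6+k)/(6+22+k).
Set (6+k)/(28+k) > 0.62 and solve: k > (0.62·28 − 6)/(1 − 0.62) = 29.895.
The smallest integer exceeding 29.895 is 30, and checking k=30: (36)/(58) = 0.6207 > 0.62.

k = 30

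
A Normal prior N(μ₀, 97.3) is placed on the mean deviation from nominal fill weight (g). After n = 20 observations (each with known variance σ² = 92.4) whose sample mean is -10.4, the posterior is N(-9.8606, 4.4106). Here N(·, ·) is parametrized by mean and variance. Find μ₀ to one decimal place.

μ₀ = 1.5

The posterior mean is a precision-weighted average: μ_n = (τ₀μ₀ + τ_data·x̄)/(τ₀+τ_data), with τ₀=1/σ₀² and τ_data=n/σ².
Here τ₀ = 1/97.3 = 0.010277 and τ_data = 20/92.4 = 0.216450, so τ_n = 0.226727.
Rearranging for μ₀: μ₀ = (μ_n·τ_n − τ_data·x̄)/τ₀ = (-9.8606·0.226727 − 0.216450·-10.4) / 0.010277 = 0.015416/0.010277 ≈ 1.5.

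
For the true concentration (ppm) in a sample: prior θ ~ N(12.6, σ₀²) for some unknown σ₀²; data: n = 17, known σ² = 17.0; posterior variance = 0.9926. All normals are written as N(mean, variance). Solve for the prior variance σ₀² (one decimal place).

For the Normal–Normal model with known σ², precisions add: τ_n = τ₀ + n/σ².
So 1/σ₀² = 1/0.9926 − 17/17.0 = 1.007455 − 1.000000 = 0.007455.
Hence σ₀² = 1/0.007455 ≈ 134.1.

σ₀² = 134.1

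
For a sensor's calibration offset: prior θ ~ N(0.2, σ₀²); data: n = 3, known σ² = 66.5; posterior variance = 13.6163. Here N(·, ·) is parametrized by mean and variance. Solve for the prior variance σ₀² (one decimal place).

σ₀² = 35.3

Posterior precision equals prior precision plus data precision: 1/σ_n² = 1/σ₀² + n/σ².
So 1/σ₀² = 1/13.6163 − 3/66.5 = 0.073441 − 0.045113 = 0.028328.
Hence σ₀² = 1/0.028328 ≈ 35.3.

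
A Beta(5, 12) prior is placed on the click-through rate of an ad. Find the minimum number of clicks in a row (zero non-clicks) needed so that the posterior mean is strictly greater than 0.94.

After k clicks and 0 non-clicks the posterior is Beta(5+k, 12), with mean (5+k)/(5+12+k).
Set (5+k)/(17+k) > 0.94 and solve: k > (0.94·17 − 5)/(1 − 0.94) = 183.000.
The smallest integer exceeding 183.000 is 184, and checking k=184: (189)/(201) = 0.9403 > 0.94.

k = 184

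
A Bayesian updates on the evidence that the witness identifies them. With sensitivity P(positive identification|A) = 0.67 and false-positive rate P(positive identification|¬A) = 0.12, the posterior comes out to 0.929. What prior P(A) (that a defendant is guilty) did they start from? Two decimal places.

P(A) = 0.70

Bayes' rule in odds form gives O(A|E) = O(A)·[P(E|A)/P(E|¬A)], hence O(A) = O(A|E)/LR.
Posterior odds = 0.929/(1−0.929) = 13.0845. LR = 0.67/0.12 = 5.5833.
Prior odds = 13.0845/5.5833 = 2.3435, so P(A) = 2.3435/(1+2.3435) ≈ 0.70.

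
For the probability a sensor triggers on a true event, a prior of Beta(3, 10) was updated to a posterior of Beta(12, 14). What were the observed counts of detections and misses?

Beta is conjugate to the binomial likelihood: posterior = Beta(a+s, b+f).
So s = 12 − 3 = 9 and f = 14 − 10 = 4.

9 detections and 4 misses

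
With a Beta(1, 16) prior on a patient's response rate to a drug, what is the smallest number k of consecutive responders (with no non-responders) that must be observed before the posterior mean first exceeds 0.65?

k = 29

After k responders and 0 non-responders the posterior is Beta(1+k, 16), with mean (1+k)/(1+16+k).
Set (1+k)/(17+k) > 0.65 and solve: k > (0.65·17 − 1)/(1 − 0.65) = 28.714.
The smallest integer exceeding 28.714 is 29.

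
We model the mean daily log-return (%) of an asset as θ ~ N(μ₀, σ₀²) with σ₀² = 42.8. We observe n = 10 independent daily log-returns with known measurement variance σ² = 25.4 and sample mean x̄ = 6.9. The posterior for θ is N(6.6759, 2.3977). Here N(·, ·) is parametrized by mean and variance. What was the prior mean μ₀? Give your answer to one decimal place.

μ₀ = 2.9

With known observation variance, the Normal–Normal posterior has precision τ_n = τ₀ + n/σ² and mean μ_n = (τ₀μ₀ + (n/σ²)x̄)/τ_n.
Here τ₀ = 1/42.8 = 0.023364 and τ_data = 10/25.4 = 0.393701, so τ_n = 0.417065.
Rearranging for μ₀: μ₀ = (μ_n·τ_n − τ_data·x̄)/τ₀ = (6.6759·0.417065 − 0.393701·6.9) / 0.023364 = 0.067747/0.023364 ≈ 2.9.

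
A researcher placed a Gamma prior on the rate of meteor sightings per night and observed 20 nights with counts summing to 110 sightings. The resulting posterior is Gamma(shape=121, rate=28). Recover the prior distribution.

Gamma–Poisson conjugacy: posterior shape = α + Σxᵢ, posterior rate = β + n.
So α = 121 − 110 = 11 and β = 28 − 20 = 8.

Gamma(shape=11, rate=8)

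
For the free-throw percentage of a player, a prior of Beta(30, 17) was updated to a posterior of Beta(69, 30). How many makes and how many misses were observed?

39 makes and 13 misses

Under Beta–binomial conjugacy the posterior parameters are (a+s, b+f).
So s = 69 − 30 = 39 and f = 30 − 17 = 13.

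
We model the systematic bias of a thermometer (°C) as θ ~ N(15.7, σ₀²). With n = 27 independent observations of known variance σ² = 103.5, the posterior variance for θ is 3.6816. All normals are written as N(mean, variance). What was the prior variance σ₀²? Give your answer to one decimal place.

Posterior precision equals prior precision plus data precision: 1/σ_n² = 1/σ₀² + n/σ².
So 1/σ₀² = 1/3.6816 − 27/103.5 = 0.271621 − 0.260870 = 0.010751.
Hence σ₀² = 1/0.010751 ≈ 93.0.

σ₀² = 93.0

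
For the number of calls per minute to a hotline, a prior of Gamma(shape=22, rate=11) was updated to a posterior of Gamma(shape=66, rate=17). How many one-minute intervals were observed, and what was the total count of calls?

n = 6 one-minute intervals with total 44 calls

Gamma–Poisson conjugacy: posterior shape = α + Σxᵢ, posterior rate = β + n.
Matching: Σxᵢ = 66 − 22 = 44 and n = 17 − 11 = 6.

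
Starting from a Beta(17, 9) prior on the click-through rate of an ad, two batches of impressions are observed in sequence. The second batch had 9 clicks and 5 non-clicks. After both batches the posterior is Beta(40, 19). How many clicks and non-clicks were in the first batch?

Sequential conjugate updates are equivalent to a single update on the pooled data, so total successes = posterior α − prior α and total failures = posterior β − prior β.
Total across both batches: 40−17=23 clicks, 19−9=10 non-clicks.
Subtract the second batch: 23−9=14 clicks and 10−5=5 non-clicks.

14 clicks and 5 non-clicks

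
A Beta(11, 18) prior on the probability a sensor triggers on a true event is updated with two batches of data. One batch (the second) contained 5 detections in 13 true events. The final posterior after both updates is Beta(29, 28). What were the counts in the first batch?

Sequential conjugate updates are equivalent to a single update on the pooled data, so total successes = posterior α − prior α and total failures = posterior β − prior β.
Total across both batches: 29−11=18 detections, 28−18=10 misses.
Subtract the second batch: 18−5=13 detections and 10−8=2 misses.

13 detections and 2 misses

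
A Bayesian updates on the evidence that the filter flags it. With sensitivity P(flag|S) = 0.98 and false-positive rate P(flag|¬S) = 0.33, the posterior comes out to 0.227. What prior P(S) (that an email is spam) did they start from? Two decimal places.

P(S) = 0.09

In odds form, posterior odds = prior odds × likelihood ratio, so prior odds = posterior odds ÷ LR.
Posterior odds = 0.227/(1−0.227) = 0.2937. LR = 0.98/0.33 = 2.9697.
Prior odds = 0.2937/2.9697 = 0.0989, so P(S) = 0.0989/(1+0.0989) ≈ 0.09.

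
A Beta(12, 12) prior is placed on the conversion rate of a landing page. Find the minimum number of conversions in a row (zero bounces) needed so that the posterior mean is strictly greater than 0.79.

After k conversions and 0 bounces the posterior is Beta(12+k, 12), with mean (12+k)/(12+12+k).
Set (12+k)/(24+k) > 0.79 and solve: k > (0.79·24 − 12)/(1 − 0.79) = 33.143.
The smallest integer exceeding 33.143 is 34.

k = 34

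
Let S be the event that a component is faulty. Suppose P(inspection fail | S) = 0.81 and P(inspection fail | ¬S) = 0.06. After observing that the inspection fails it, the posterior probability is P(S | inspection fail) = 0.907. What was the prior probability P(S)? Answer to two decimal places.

P(S) = 0.42

Bayes' rule in odds form gives O(S|E) = O(S)·[P(E|S)/P(E|¬S)], hence O(S) = O(S|E)/LR.
Posterior odds = 0.907/(1−0.907) = 9.7527. LR = 0.81/0.06 = 13.5000.
Prior odds = 9.7527/13.5000 = 0.7224, so P(S) = 0.7224/(1+0.7224) ≈ 0.42.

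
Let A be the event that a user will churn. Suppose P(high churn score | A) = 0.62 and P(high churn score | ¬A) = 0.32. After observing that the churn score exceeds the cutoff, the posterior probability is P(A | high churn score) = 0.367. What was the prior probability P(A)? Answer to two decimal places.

P(A) = 0.23

In odds form, posterior odds = prior odds × likelihood ratio, so prior odds = posterior odds ÷ LR.
Posterior odds = 0.367/(1−0.367) = 0.5798. LR = 0.62/0.32 = 1.9375.
Prior odds = 0.5798/1.9375 = 0.2993, so P(A) = 0.2993/(1+0.2993) ≈ 0.23.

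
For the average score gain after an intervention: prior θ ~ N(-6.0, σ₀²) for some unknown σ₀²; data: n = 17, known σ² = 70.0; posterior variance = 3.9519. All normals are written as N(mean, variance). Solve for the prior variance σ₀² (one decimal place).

Posterior precision equals prior precision plus data precision: 1/σ_n² = 1/σ₀² + n/σ².
So 1/σ₀² = 1/3.9519 − 17/70.0 = 0.253043 − 0.242857 = 0.010186.
Hence σ₀² = 1/0.010186 ≈ 98.2.

σ₀² = 98.2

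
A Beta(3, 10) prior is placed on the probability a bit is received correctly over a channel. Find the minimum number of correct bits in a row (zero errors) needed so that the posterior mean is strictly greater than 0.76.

k = 29

After k correct bits and 0 errors the posterior is Beta(3+k, 10), with mean (3+k)/(3+10+k).
Set (3+k)/(13+k) > 0.76 and solve: k > (0.76·13 − 3)/(1 − 0.76) = 28.667.
The smallest integer exceeding 28.667 is 29, and checking k=29: (32)/(42) = 0.7619 > 0.76.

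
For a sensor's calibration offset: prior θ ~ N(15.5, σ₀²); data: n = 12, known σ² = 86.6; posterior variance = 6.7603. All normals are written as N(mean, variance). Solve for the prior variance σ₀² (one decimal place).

σ₀² = 106.9

For the Normal–Normal model with known σ², precisions add: τ_n = τ₀ + n/σ².
So 1/σ₀² = 1/6.7603 − 12/86.6 = 0.147922 − 0.138568 = 0.009354.
Hence σ₀² = 1/0.009354 ≈ 106.9.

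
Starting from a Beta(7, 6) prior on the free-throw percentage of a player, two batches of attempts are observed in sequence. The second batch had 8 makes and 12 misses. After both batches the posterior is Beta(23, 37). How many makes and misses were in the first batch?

8 makes and 19 misses

Sequential conjugate updates are equivalent to a single update on the pooled data, so total successes = posterior α − prior α and total failures = posterior β − prior β.
Total across both batches: 23−7=16 makes, 37−6=31 misses.
Subtract the second batch: 16−8=8 makes and 31−12=19 misses.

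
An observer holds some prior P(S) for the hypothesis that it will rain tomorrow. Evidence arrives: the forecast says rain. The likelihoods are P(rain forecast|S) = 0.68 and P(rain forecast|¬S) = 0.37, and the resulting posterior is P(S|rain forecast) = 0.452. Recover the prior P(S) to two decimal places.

P(S) = 0.31

Bayes' rule in odds form gives O(S|E) = O(S)·[P(E|S)/P(E|¬S)], hence O(S) = O(S|E)/LR.
Posterior odds = 0.452/(1−0.452) = 0.8248. LR = 0.68/0.37 = 1.8378.
Prior odds = 0.8248/1.8378 = 0.4488, so P(S) = 0.4488/(1+0.4488) ≈ 0.31.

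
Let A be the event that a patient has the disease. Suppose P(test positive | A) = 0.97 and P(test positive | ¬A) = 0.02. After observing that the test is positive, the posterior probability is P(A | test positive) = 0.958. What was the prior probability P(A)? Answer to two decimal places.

Bayes' rule in odds form gives O(A|E) = O(A)·[P(E|A)/P(E|¬A)], hence O(A) = O(A|E)/LR.
Posterior odds = 0.958/(1−0.958) = 22.8095. LR = 0.97/0.02 = 48.5000.
Prior odds = 22.8095/48.5000 = 0.4703, so P(A) = 0.4703/(1+0.4703) ≈ 0.32.

P(A) = 0.32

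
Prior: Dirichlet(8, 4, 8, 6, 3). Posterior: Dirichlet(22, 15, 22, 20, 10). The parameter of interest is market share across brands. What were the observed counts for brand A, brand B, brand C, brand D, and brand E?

counts (14, 11, 14, 14, 7)

For a Dirichlet(α) prior with multinomial counts c, the posterior is Dirichlet(α + c) componentwise.
Counts are posterior − prior componentwise: 22−8=14, 15−4=11, 22−8=14, 20−6=14, 10−3=7.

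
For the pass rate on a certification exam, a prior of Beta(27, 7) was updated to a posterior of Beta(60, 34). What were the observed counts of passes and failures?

Under Beta–binomial conjugacy the posterior parameters are (α+s, β+f).
Match parameters: s=60−27=33, f=34−7=27.

33 passes and 27 failures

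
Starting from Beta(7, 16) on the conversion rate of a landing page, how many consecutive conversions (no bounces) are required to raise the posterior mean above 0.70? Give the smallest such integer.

After k conversions and 0 bounces the posterior is Beta(7+k, 16), with mean (7+k)/(7+16+k).
Set (7+k)/(23+k) > 0.70 and solve: k > (0.70·23 − 7)/(1 − 0.70) = 30.333.
The smallest integer exceeding 30.333 is 31.

k = 31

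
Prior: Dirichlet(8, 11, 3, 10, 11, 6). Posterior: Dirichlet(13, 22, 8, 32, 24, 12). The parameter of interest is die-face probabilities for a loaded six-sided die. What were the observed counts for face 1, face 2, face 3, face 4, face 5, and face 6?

For a Dirichlet(α) prior with multinomial counts c, the posterior is Dirichlet(α + c) componentwise.
Counts are posterior − prior componentwise: 13−8=5, 22−11=11, 8−3=5, 32−10=22, 24−11=13, 12−6=6.

counts (5, 11, 5, 22, 13, 6)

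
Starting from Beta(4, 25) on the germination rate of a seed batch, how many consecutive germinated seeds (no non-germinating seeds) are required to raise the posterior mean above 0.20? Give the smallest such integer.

After k germinated seeds and 0 non-germinating seeds the posterior is Beta(4+k, 25), with mean (4+k)/(4+25+k).
Set (4+k)/(29+k) > 0.20 and solve: k > (0.20·29 − 4)/(1 − 0.20) = 2.250.
The smallest integer exceeding 2.250 is 3.

k = 3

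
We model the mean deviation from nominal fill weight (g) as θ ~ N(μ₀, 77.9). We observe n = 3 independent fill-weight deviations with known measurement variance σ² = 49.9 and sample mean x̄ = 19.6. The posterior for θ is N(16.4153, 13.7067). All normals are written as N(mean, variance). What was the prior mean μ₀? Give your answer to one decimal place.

μ₀ = 1.5

The posterior mean is a precision-weighted average: μ_n = (τ₀μ₀ + τ_data·x̄)/(τ₀+τ_data), with τ₀=1/σ₀² and τ_data=n/σ².
Here τ₀ = 1/77.9 = 0.012837 and τ_data = 3/49.9 = 0.060120, so τ_n = 0.072957.
Rearranging for μ₀: μ₀ = (μ_n·τ_n − τ_data·x̄)/τ₀ = (16.4153·0.072957 − 0.060120·19.6) / 0.012837 = 0.019259/0.012837 ≈ 1.5.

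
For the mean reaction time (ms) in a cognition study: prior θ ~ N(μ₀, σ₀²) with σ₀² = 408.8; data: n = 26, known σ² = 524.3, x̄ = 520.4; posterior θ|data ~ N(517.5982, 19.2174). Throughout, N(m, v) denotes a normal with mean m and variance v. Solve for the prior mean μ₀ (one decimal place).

μ₀ = 460.8

With known observation variance, the Normal–Normal posterior has precision τ_n = τ₀ + n/σ² and mean μ_n = (τ₀μ₀ + (n/σ²)x̄)/τ_n.
Here τ₀ = 1/408.8 = 0.002446 and τ_data = 26/524.3 = 0.049590, so τ_n = 0.052036.
Rearranging for μ₀: μ₀ = (μ_n·τ_n − τ_data·x̄)/τ₀ = (517.5982·0.052036 − 0.049590·520.4) / 0.002446 = 1.127104/0.002446 ≈ 460.8.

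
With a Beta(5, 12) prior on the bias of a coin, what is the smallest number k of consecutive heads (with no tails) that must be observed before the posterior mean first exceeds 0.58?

After k heads and 0 tails the posterior is Beta(5+k, 12), with mean (5+k)/(5+12+k).
Set (5+k)/(17+k) > 0.58 and solve: k > (0.58·17 − 5)/(1 − 0.58) = 11.571.
The smallest integer exceeding 11.571 is 12, and checking k=12: (17)/(29) = 0.5862 > 0.58.

k = 12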